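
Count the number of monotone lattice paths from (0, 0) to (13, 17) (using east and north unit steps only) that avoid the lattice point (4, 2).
Number of paths = 100147290

Total paths from (0, 0) to (13, 17): C(30, 13) = 119759850. Paths through (4, 2): (paths (0, 0) → (4, 2)) × (paths (4, 2) → (13, 17)) = C(6, 4) · C(24, 9) = 15 · 1307504 = 19612560. Avoidance count = 119759850 − 19612560 = 100147290.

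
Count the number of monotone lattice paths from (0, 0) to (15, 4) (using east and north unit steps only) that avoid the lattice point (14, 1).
Number of paths = 3816

Total paths from (0, 0) to (15, 4): C(19, 15) = 3876. Paths through (14, 1): (paths (0, 0) → (14, 1)) × (paths (14, 1) → (15, 4)) = C(15, 14) · C(4, 1) = 15 · 4 = 60. Avoidance count = 3876 − 60 = 3816.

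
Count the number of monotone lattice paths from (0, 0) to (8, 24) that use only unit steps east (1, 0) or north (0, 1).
Number of paths = 10518300

A monotone lattice path from (0, 0) to (8, 24) consists of 8 east steps and 24 north steps in some order, so it is determined by which 8 of the 32 steps are east. The count is C(32, 8) = 10518300.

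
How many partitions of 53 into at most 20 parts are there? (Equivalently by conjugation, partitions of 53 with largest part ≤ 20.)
p(53, parts ≤ 20) = 286364

Use the recurrence p(n, m) = p(n, m−1) + p(n−m, m): either the largest part is < m (count p(n, m−1)) or the largest part is exactly m (remove one copy of m, count p(n−m, m)). With p(0, ·) = 1 this gives p(53, parts ≤ 20) = 286364. (By conjugating Young diagrams, this also counts partitions of 53 into at most 20 parts.)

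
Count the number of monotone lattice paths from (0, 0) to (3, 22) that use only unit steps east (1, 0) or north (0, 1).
Number of paths = 2300

A monotone lattice path from (0, 0) to (3, 22) consists of 3 east steps and 22 north steps in some order, so it is determined by which 3 of the 25 steps are east. The count is C(25, 3) = 2300.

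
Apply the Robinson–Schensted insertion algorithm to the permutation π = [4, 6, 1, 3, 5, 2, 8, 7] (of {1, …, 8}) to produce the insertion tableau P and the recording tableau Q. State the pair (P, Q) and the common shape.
P = [1, 2, 5, 7] / [3, 6, 8] / [4];  Q = [1, 2, 5, 7] / [3, 4, 8] / [6];  common shape = (4, 3, 1)

Row-insert the values π_1, π_2, … into P one at a time, bumping the leftmost entry strictly greater than the inserted value down to the next row. The recording tableau Q records, in position (i, j), the step at which that cell was added to P.
  Insert 4 (step 1): P = [4];  Q = [1]
  Insert 6 (step 2): P = [4, 6];  Q = [1, 2]
  Insert 1 (step 3): P = [1, 6] / [4];  Q = [1, 2] / [3]
  Insert 3 (step 4): P = [1, 3] / [4, 6];  Q = [1, 2] / [3, 4]
  Insert 5 (step 5): P = [1, 3, 5] / [4, 6];  Q = [1, 2, 5] / [3, 4]
  Insert 2 (step 6): P = [1, 2, 5] / [3, 6] / [4];  Q = [1, 2, 5] / [3, 4] / [6]
  Insert 8 (step 7): P = [1, 2, 5, 8] / [3, 6] / [4];  Q = [1, 2, 5, 7] / [3, 4] / [6]
  Insert 7 (step 8): P = [1, 2, 5, 7] / [3, 6, 8] / [4];  Q = [1, 2, 5, 7] / [3, 4, 8] / [6]
Final shape: (4, 3, 1).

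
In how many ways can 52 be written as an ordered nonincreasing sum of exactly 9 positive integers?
p(52, 9 parts) = 19720

Partitions of n into exactly k parts are in bijection with partitions of n − k into at most k parts (subtract 1 from each part). So p(52, exactly 9) = p(43, parts ≤ 9). Computing via the recurrence p(m, j) = p(m, j−1) + p(m−j, j) gives 19720.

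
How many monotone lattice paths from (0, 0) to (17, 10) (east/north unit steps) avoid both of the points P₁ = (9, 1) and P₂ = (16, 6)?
Number of paths = 7859720

Inclusion–exclusion. Total paths: C(27, 17) = 8436285. Through P₁: C(10, 9)·C(17, 8) = 243100. Through P₂: C(22, 16)·C(5, 1) = 373065. Since P₁ is strictly southwest of P₂, a monotone path through both must visit P₁ then P₂; paths through both = C(10, 9)·C(12, 7)·C(5, 1) = 39600. Avoid both = 8436285 − 243100 − 373065 + 39600 = 7859720.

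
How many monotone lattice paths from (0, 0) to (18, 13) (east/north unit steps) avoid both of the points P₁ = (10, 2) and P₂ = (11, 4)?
Number of paths = 187914183

Inclusion–exclusion. Total paths: C(31, 18) = 206253075. Through P₁: C(12, 10)·C(19, 8) = 4988412. Through P₂: C(15, 11)·C(16, 7) = 15615600. Since P₁ is strictly southwest of P₂, a monotone path through both must visit P₁ then P₂; paths through both = C(12, 10)·C(3, 1)·C(16, 7) = 2265120. Avoid both = 206253075 − 4988412 − 15615600 + 2265120 = 187914183.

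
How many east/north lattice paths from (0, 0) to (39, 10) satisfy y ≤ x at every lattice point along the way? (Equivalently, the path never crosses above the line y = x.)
Number of paths = 6163366902

By the reflection principle (André's argument), the number of monotone paths to (39, 10) with n ≤ m that never go above y = x is C(49, 39) − C(49, 40) = 8217822536 − 2054455634 = 6163366902.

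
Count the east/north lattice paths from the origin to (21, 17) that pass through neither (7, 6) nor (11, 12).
Number of paths = 18154115826

Inclusion–exclusion. Total paths: C(38, 21) = 28781143380. Through P₁: C(13, 7)·C(25, 14) = 7648898400. Through P₂: C(23, 11)·C(15, 10) = 4060290234. Since P₁ is strictly southwest of P₂, a monotone path through both must visit P₁ then P₂; paths through both = C(13, 7)·C(10, 4)·C(15, 10) = 1082161080. Avoid both = 28781143380 − 7648898400 − 4060290234 + 1082161080 = 18154115826.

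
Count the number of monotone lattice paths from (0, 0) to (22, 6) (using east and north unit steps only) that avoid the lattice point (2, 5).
Number of paths = 376299

Total paths from (0, 0) to (22, 6): C(28, 22) = 376740. Paths through (2, 5): (paths (0, 0) → (2, 5)) × (paths (2, 5) → (22, 6)) = C(7, 2) · C(21, 20) = 21 · 21 = 441. Avoidance count = 376740 − 441 = 376299.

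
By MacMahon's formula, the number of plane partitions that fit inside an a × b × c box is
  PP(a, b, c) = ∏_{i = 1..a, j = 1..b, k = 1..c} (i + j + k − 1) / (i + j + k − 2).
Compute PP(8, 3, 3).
PP(8, 3, 3) = 259545

Evaluate the triple product over i = 1..8, j = 1..3, k = 1..3. The factors are (2/1) · (3/2) · (4/3) · (3/2) · (4/3) · (5/4) · (4/3) · (5/4) · … (72 factors total). The numerators and denominators telescope so the product is an integer; carrying out the multiplication exactly gives PP(8, 3, 3) = 259545.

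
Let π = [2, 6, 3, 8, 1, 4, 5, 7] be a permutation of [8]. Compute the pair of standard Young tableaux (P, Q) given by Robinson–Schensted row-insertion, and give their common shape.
P = [1, 3, 4, 5, 7] / [2, 8] / [6];  Q = [1, 2, 4, 7, 8] / [3, 6] / [5];  common shape = (5, 2, 1)

Row-insert the values π_1, π_2, … into P one at a time, bumping the leftmost entry strictly greater than the inserted value down to the next row. The recording tableau Q records, in position (i, j), the step at which that cell was added to P.
  Insert 2 (step 1): P = [2];  Q = [1]
  Insert 6 (step 2): P = [2, 6];  Q = [1, 2]
  Insert 3 (step 3): P = [2, 3] / [6];  Q = [1, 2] / [3]
  Insert 8 (step 4): P = [2, 3, 8] / [6];  Q = [1, 2, 4] / [3]
  Insert 1 (step 5): P = [1, 3, 8] / [2] / [6];  Q = [1, 2, 4] / [3] / [5]
  Insert 4 (step 6): P = [1, 3, 4] / [2, 8] / [6];  Q = [1, 2, 4] / [3, 6] / [5]
  Insert 5 (step 7): P = [1, 3, 4, 5] / [2, 8] / [6];  Q = [1, 2, 4, 7] / [3, 6] / [5]
  Insert 7 (step 8): P = [1, 3, 4, 5, 7] / [2, 8] / [6];  Q = [1, 2, 4, 7, 8] / [3, 6] / [5]
Final shape: (5, 2, 1).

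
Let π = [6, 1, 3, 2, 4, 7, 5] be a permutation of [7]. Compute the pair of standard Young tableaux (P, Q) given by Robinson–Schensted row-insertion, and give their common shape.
P = [1, 2, 4, 5] / [3, 7] / [6];  Q = [1, 3, 5, 6] / [2, 7] / [4];  common shape = (4, 2, 1)

Row-insert the values π_1, π_2, … into P one at a time, bumping the leftmost entry strictly greater than the inserted value down to the next row. The recording tableau Q records, in position (i, j), the step at which that cell was added to P.
  Insert 6 (step 1): P = [6];  Q = [1]
  Insert 1 (step 2): P = [1] / [6];  Q = [1] / [2]
  Insert 3 (step 3): P = [1, 3] / [6];  Q = [1, 3] / [2]
  Insert 2 (step 4): P = [1, 2] / [3] / [6];  Q = [1, 3] / [2] / [4]
  Insert 4 (step 5): P = [1, 2, 4] / [3] / [6];  Q = [1, 3, 5] / [2] / [4]
  Insert 7 (step 6): P = [1, 2, 4, 7] / [3] / [6];  Q = [1, 3, 5, 6] / [2] / [4]
  Insert 5 (step 7): P = [1, 2, 4, 5] / [3, 7] / [6];  Q = [1, 3, 5, 6] / [2, 7] / [4]
Final shape: (4, 2, 1).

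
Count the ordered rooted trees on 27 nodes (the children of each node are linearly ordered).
C_26 = 18367353072152

These ordered rooted trees are counted by the Catalan number C_n = (1/(n + 1)) · C(2n, n). For n = 26: C_26 = (1/27) · C(52, 26) = 495918532948104/27 = 18367353072152.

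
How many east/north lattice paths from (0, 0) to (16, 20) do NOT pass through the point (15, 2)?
Number of paths = 7307869526

Total paths from (0, 0) to (16, 20): C(36, 16) = 7307872110. Paths through (15, 2): (paths (0, 0) → (15, 2)) × (paths (15, 2) → (16, 20)) = C(17, 15) · C(19, 1) = 136 · 19 = 2584. Avoidance count = 7307872110 − 2584 = 7307869526.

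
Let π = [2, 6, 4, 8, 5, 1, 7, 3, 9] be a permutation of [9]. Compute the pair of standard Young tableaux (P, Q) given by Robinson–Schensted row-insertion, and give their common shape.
P = [1, 3, 5, 7, 9] / [2, 4] / [6, 8];  Q = [1, 2, 4, 7, 9] / [3, 5] / [6, 8];  common shape = (5, 2, 2)

Row-insert the values π_1, π_2, … into P one at a time, bumping the leftmost entry strictly greater than the inserted value down to the next row. The recording tableau Q records, in position (i, j), the step at which that cell was added to P.
  Insert 2 (step 1): P = [2];  Q = [1]
  Insert 6 (step 2): P = [2, 6];  Q = [1, 2]
  Insert 4 (step 3): P = [2, 4] / [6];  Q = [1, 2] / [3]
  Insert 8 (step 4): P = [2, 4, 8] / [6];  Q = [1, 2, 4] / [3]
  Insert 5 (step 5): P = [2, 4, 5] / [6, 8];  Q = [1, 2, 4] / [3, 5]
  Insert 1 (step 6): P = [1, 4, 5] / [2, 8] / [6];  Q = [1, 2, 4] / [3, 5] / [6]
  Insert 7 (step 7): P = [1, 4, 5, 7] / [2, 8] / [6];  Q = [1, 2, 4, 7] / [3, 5] / [6]
  Insert 3 (step 8): P = [1, 3, 5, 7] / [2, 4] / [6, 8];  Q = [1, 2, 4, 7] / [3, 5] / [6, 8]
  Insert 9 (step 9): P = [1, 3, 5, 7, 9] / [2, 4] / [6, 8];  Q = [1, 2, 4, 7, 9] / [3, 5] / [6, 8]
Final shape: (5, 2, 2).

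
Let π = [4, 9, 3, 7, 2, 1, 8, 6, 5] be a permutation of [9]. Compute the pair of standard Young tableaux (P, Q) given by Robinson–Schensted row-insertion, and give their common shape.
P = [1, 5, 8] / [2, 6] / [3, 7] / [4, 9];  Q = [1, 2, 7] / [3, 4] / [5, 8] / [6, 9];  common shape = (3, 2, 2, 2)

Row-insert the values π_1, π_2, … into P one at a time, bumping the leftmost entry strictly greater than the inserted value down to the next row. The recording tableau Q records, in position (i, j), the step at which that cell was added to P.
  Insert 4 (step 1): P = [4];  Q = [1]
  Insert 9 (step 2): P = [4, 9];  Q = [1, 2]
  Insert 3 (step 3): P = [3, 9] / [4];  Q = [1, 2] / [3]
  Insert 7 (step 4): P = [3, 7] / [4, 9];  Q = [1, 2] / [3, 4]
  Insert 2 (step 5): P = [2, 7] / [3, 9] / [4];  Q = [1, 2] / [3, 4] / [5]
  Insert 1 (step 6): P = [1, 7] / [2, 9] / [3] / [4];  Q = [1, 2] / [3, 4] / [5] / [6]
  Insert 8 (step 7): P = [1, 7, 8] / [2, 9] / [3] / [4];  Q = [1, 2, 7] / [3, 4] / [5] / [6]
  Insert 6 (step 8): P = [1, 6, 8] / [2, 7] / [3, 9] / [4];  Q = [1, 2, 7] / [3, 4] / [5, 8] / [6]
  Insert 5 (step 9): P = [1, 5, 8] / [2, 6] / [3, 7] / [4, 9];  Q = [1, 2, 7] / [3, 4] / [5, 8] / [6, 9]
Final shape: (3, 2, 2, 2).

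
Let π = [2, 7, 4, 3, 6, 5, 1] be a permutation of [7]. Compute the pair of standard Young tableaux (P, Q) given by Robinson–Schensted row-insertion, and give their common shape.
P = [1, 3, 5] / [2, 6] / [4] / [7];  Q = [1, 2, 5] / [3, 6] / [4] / [7];  common shape = (3, 2, 1, 1)

Row-insert the values π_1, π_2, … into P one at a time, bumping the leftmost entry strictly greater than the inserted value down to the next row. The recording tableau Q records, in position (i, j), the step at which that cell was added to P.
  Insert 2 (step 1): P = [2];  Q = [1]
  Insert 7 (step 2): P = [2, 7];  Q = [1, 2]
  Insert 4 (step 3): P = [2, 4] / [7];  Q = [1, 2] / [3]
  Insert 3 (step 4): P = [2, 3] / [4] / [7];  Q = [1, 2] / [3] / [4]
  Insert 6 (step 5): P = [2, 3, 6] / [4] / [7];  Q = [1, 2, 5] / [3] / [4]
  Insert 5 (step 6): P = [2, 3, 5] / [4, 6] / [7];  Q = [1, 2, 5] / [3, 6] / [4]
  Insert 1 (step 7): P = [1, 3, 5] / [2, 6] / [4] / [7];  Q = [1, 2, 5] / [3, 6] / [4] / [7]
Final shape: (3, 2, 1, 1).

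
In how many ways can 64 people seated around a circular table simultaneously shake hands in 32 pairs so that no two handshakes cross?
C_32 = 55534064877048198

These noncrossing handshakes are counted by the Catalan number C_n = (1/(n + 1)) · C(2n, n). For n = 32: C_32 = (1/33) · C(64, 32) = 1832624140942590534/33 = 55534064877048198.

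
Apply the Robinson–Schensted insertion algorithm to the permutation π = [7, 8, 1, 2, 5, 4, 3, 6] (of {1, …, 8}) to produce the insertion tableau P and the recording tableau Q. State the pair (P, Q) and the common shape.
P = [1, 2, 3, 6] / [4, 8] / [5] / [7];  Q = [1, 2, 5, 8] / [3, 4] / [6] / [7];  common shape = (4, 2, 1, 1)

Row-insert the values π_1, π_2, … into P one at a time, bumping the leftmost entry strictly greater than the inserted value down to the next row. The recording tableau Q records, in position (i, j), the step at which that cell was added to P.
  Insert 7 (step 1): P = [7];  Q = [1]
  Insert 8 (step 2): P = [7, 8];  Q = [1, 2]
  Insert 1 (step 3): P = [1, 8] / [7];  Q = [1, 2] / [3]
  Insert 2 (step 4): P = [1, 2] / [7, 8];  Q = [1, 2] / [3, 4]
  Insert 5 (step 5): P = [1, 2, 5] / [7, 8];  Q = [1, 2, 5] / [3, 4]
  Insert 4 (step 6): P = [1, 2, 4] / [5, 8] / [7];  Q = [1, 2, 5] / [3, 4] / [6]
  Insert 3 (step 7): P = [1, 2, 3] / [4, 8] / [5] / [7];  Q = [1, 2, 5] / [3, 4] / [6] / [7]
  Insert 6 (step 8): P = [1, 2, 3, 6] / [4, 8] / [5] / [7];  Q = [1, 2, 5, 8] / [3, 4] / [6] / [7]
Final shape: (4, 2, 1, 1).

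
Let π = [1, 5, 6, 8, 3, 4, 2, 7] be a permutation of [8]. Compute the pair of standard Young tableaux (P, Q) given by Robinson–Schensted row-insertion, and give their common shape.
P = [1, 2, 4, 7] / [3, 6, 8] / [5];  Q = [1, 2, 3, 4] / [5, 6, 8] / [7];  common shape = (4, 3, 1)

Row-insert the values π_1, π_2, … into P one at a time, bumping the leftmost entry strictly greater than the inserted value down to the next row. The recording tableau Q records, in position (i, j), the step at which that cell was added to P.
  Insert 1 (step 1): P = [1];  Q = [1]
  Insert 5 (step 2): P = [1, 5];  Q = [1, 2]
  Insert 6 (step 3): P = [1, 5, 6];  Q = [1, 2, 3]
  Insert 8 (step 4): P = [1, 5, 6, 8];  Q = [1, 2, 3, 4]
  Insert 3 (step 5): P = [1, 3, 6, 8] / [5];  Q = [1, 2, 3, 4] / [5]
  Insert 4 (step 6): P = [1, 3, 4, 8] / [5, 6];  Q = [1, 2, 3, 4] / [5, 6]
  Insert 2 (step 7): P = [1, 2, 4, 8] / [3, 6] / [5];  Q = [1, 2, 3, 4] / [5, 6] / [7]
  Insert 7 (step 8): P = [1, 2, 4, 7] / [3, 6, 8] / [5];  Q = [1, 2, 3, 4] / [5, 6, 8] / [7]
Final shape: (4, 3, 1).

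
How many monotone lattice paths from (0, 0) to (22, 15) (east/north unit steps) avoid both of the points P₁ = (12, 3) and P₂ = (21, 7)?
Number of paths = 9062247395

Inclusion–exclusion. Total paths: C(37, 22) = 9364199760. Through P₁: C(15, 12)·C(22, 10) = 294223930. Through P₂: C(28, 21)·C(9, 1) = 10656360. Since P₁ is strictly southwest of P₂, a monotone path through both must visit P₁ then P₂; paths through both = C(15, 12)·C(13, 9)·C(9, 1) = 2927925. Avoid both = 9364199760 − 294223930 − 10656360 + 2927925 = 9062247395.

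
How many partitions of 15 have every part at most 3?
p(15, parts ≤ 3) = 27

Partitions of 15 with all parts ≤ 3: 3+3+3+3+3, 3+3+3+3+2+1, 3+3+3+3+1+1+1, 3+3+3+2+2+2, 3+3+3+2+2+1+1, 3+3+3+2+1+1+1+1, 3+3+3+1+1+1+1+1+1, 3+3+2+2+2+2+1, 3+3+2+2+2+1+1+1, 3+3+2+2+1+1+1+1+1, 3+3+2+1+1+1+1+1+1+1, 3+3+1+1+1+1+1+1+1+1+1, 3+2+2+2+2+2+2, 3+2+2+2+2+2+1+1, 3+2+2+2+2+1+1+1+1, 3+2+2+2+1+1+1+1+1+1, 3+2+2+1+1+1+1+1+1+1+1, 3+2+1+1+1+1+1+1+1+1+1+1, 3+1+1+1+1+1+1+1+1+1+1+1+1, 2+2+2+2+2+2+2+1, 2+2+2+2+2+2+1+1+1, 2+2+2+2+2+1+1+1+1+1, 2+2+2+2+1+1+1+1+1+1+1, 2+2+2+1+1+1+1+1+1+1+1+1, 2+2+1+1+1+1+1+1+1+1+1+1+1, 2+1+1+1+1+1+1+1+1+1+1+1+1+1, 1+1+1+1+1+1+1+1+1+1+1+1+1+1+1. Count = 27.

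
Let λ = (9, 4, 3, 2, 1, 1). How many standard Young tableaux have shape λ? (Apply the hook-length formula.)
# SYT of shape (9, 4, 3, 2, 1, 1) = 120931200

Hook-length formula: f^λ = n! / Π hook(c), product over all cells c of the Young diagram. For λ = (9, 4, 3, 2, 1, 1), n = 20 boxes. Hook lengths by row (left-to-right, top-to-bottom): [14, 11, 9, 7, 5, 4, 3, 2, 1]; [8, 5, 3, 1]; [6, 3, 1]; [4, 1]; [2]; [1]. Product of hooks = 20118067200. So f^λ = 20! / 20118067200 = 2432902008176640000 / 20118067200 = 120931200.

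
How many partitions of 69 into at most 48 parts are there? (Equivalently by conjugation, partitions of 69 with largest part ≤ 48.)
p(69, parts ≤ 48) = 3551631

Use the recurrence p(n, m) = p(n, m−1) + p(n−m, m): either the largest part is < m (count p(n, m−1)) or the largest part is exactly m (remove one copy of m, count p(n−m, m)). With p(0, ·) = 1 this gives p(69, parts ≤ 48) = 3551631. (By conjugating Young diagrams, this also counts partitions of 69 into at most 48 parts.)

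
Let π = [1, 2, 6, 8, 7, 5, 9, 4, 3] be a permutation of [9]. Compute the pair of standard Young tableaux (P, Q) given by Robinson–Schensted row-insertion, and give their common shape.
P = [1, 2, 3, 7, 9] / [4] / [5] / [6] / [8];  Q = [1, 2, 3, 4, 7] / [5] / [6] / [8] / [9];  common shape = (5, 1, 1, 1, 1)

Row-insert the values π_1, π_2, … into P one at a time, bumping the leftmost entry strictly greater than the inserted value down to the next row. The recording tableau Q records, in position (i, j), the step at which that cell was added to P.
  Insert 1 (step 1): P = [1];  Q = [1]
  Insert 2 (step 2): P = [1, 2];  Q = [1, 2]
  Insert 6 (step 3): P = [1, 2, 6];  Q = [1, 2, 3]
  Insert 8 (step 4): P = [1, 2, 6, 8];  Q = [1, 2, 3, 4]
  Insert 7 (step 5): P = [1, 2, 6, 7] / [8];  Q = [1, 2, 3, 4] / [5]
  Insert 5 (step 6): P = [1, 2, 5, 7] / [6] / [8];  Q = [1, 2, 3, 4] / [5] / [6]
  Insert 9 (step 7): P = [1, 2, 5, 7, 9] / [6] / [8];  Q = [1, 2, 3, 4, 7] / [5] / [6]
  Insert 4 (step 8): P = [1, 2, 4, 7, 9] / [5] / [6] / [8];  Q = [1, 2, 3, 4, 7] / [5] / [6] / [8]
  Insert 3 (step 9): P = [1, 2, 3, 7, 9] / [4] / [5] / [6] / [8];  Q = [1, 2, 3, 4, 7] / [5] / [6] / [8] / [9]
Final shape: (5, 1, 1, 1, 1).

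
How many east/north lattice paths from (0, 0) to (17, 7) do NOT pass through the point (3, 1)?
Number of paths = 191064

Total paths from (0, 0) to (17, 7): C(24, 17) = 346104. Paths through (3, 1): (paths (0, 0) → (3, 1)) × (paths (3, 1) → (17, 7)) = C(4, 3) · C(20, 14) = 4 · 38760 = 155040. Avoidance count = 346104 − 155040 = 191064.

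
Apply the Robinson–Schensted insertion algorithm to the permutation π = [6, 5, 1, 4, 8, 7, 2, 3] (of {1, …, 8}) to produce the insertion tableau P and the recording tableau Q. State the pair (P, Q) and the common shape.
P = [1, 2, 3] / [4, 7] / [5, 8] / [6];  Q = [1, 4, 5] / [2, 6] / [3, 8] / [7];  common shape = (3, 2, 2, 1)

Row-insert the values π_1, π_2, … into P one at a time, bumping the leftmost entry strictly greater than the inserted value down to the next row. The recording tableau Q records, in position (i, j), the step at which that cell was added to P.
  Insert 6 (step 1): P = [6];  Q = [1]
  Insert 5 (step 2): P = [5] / [6];  Q = [1] / [2]
  Insert 1 (step 3): P = [1] / [5] / [6];  Q = [1] / [2] / [3]
  Insert 4 (step 4): P = [1, 4] / [5] / [6];  Q = [1, 4] / [2] / [3]
  Insert 8 (step 5): P = [1, 4, 8] / [5] / [6];  Q = [1, 4, 5] / [2] / [3]
  Insert 7 (step 6): P = [1, 4, 7] / [5, 8] / [6];  Q = [1, 4, 5] / [2, 6] / [3]
  Insert 2 (step 7): P = [1, 2, 7] / [4, 8] / [5] / [6];  Q = [1, 4, 5] / [2, 6] / [3] / [7]
  Insert 3 (step 8): P = [1, 2, 3] / [4, 7] / [5, 8] / [6];  Q = [1, 4, 5] / [2, 6] / [3, 8] / [7]
Final shape: (3, 2, 2, 1).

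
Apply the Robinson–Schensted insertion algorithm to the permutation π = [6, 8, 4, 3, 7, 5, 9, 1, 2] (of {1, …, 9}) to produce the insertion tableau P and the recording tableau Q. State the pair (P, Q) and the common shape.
P = [1, 2, 9] / [3, 5] / [4, 7] / [6, 8];  Q = [1, 2, 7] / [3, 5] / [4, 6] / [8, 9];  common shape = (3, 2, 2, 2)

Row-insert the values π_1, π_2, … into P one at a time, bumping the leftmost entry strictly greater than the inserted value down to the next row. The recording tableau Q records, in position (i, j), the step at which that cell was added to P.
  Insert 6 (step 1): P = [6];  Q = [1]
  Insert 8 (step 2): P = [6, 8];  Q = [1, 2]
  Insert 4 (step 3): P = [4, 8] / [6];  Q = [1, 2] / [3]
  Insert 3 (step 4): P = [3, 8] / [4] / [6];  Q = [1, 2] / [3] / [4]
  Insert 7 (step 5): P = [3, 7] / [4, 8] / [6];  Q = [1, 2] / [3, 5] / [4]
  Insert 5 (step 6): P = [3, 5] / [4, 7] / [6, 8];  Q = [1, 2] / [3, 5] / [4, 6]
  Insert 9 (step 7): P = [3, 5, 9] / [4, 7] / [6, 8];  Q = [1, 2, 7] / [3, 5] / [4, 6]
  Insert 1 (step 8): P = [1, 5, 9] / [3, 7] / [4, 8] / [6];  Q = [1, 2, 7] / [3, 5] / [4, 6] / [8]
  Insert 2 (step 9): P = [1, 2, 9] / [3, 5] / [4, 7] / [6, 8];  Q = [1, 2, 7] / [3, 5] / [4, 6] / [8, 9]
Final shape: (3, 2, 2, 2).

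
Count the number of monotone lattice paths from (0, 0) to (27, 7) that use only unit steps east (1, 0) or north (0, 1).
Number of paths = 5379616

A monotone lattice path from (0, 0) to (27, 7) consists of 27 east steps and 7 north steps in some order, so it is determined by which 27 of the 34 steps are east. The count is C(34, 27) = 5379616.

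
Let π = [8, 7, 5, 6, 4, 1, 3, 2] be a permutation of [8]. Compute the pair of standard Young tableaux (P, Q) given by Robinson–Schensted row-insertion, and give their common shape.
P = [1, 2] / [3, 6] / [4] / [5] / [7] / [8];  Q = [1, 4] / [2, 7] / [3] / [5] / [6] / [8];  common shape = (2, 2, 1, 1, 1, 1)

Row-insert the values π_1, π_2, … into P one at a time, bumping the leftmost entry strictly greater than the inserted value down to the next row. The recording tableau Q records, in position (i, j), the step at which that cell was added to P.
  Insert 8 (step 1): P = [8];  Q = [1]
  Insert 7 (step 2): P = [7] / [8];  Q = [1] / [2]
  Insert 5 (step 3): P = [5] / [7] / [8];  Q = [1] / [2] / [3]
  Insert 6 (step 4): P = [5, 6] / [7] / [8];  Q = [1, 4] / [2] / [3]
  Insert 4 (step 5): P = [4, 6] / [5] / [7] / [8];  Q = [1, 4] / [2] / [3] / [5]
  Insert 1 (step 6): P = [1, 6] / [4] / [5] / [7] / [8];  Q = [1, 4] / [2] / [3] / [5] / [6]
  Insert 3 (step 7): P = [1, 3] / [4, 6] / [5] / [7] / [8];  Q = [1, 4] / [2, 7] / [3] / [5] / [6]
  Insert 2 (step 8): P = [1, 2] / [3, 6] / [4] / [5] / [7] / [8];  Q = [1, 4] / [2, 7] / [3] / [5] / [6] / [8]
Final shape: (2, 2, 1, 1, 1, 1).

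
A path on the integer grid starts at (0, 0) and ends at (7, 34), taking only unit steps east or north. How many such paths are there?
Number of paths = 22481940

A monotone lattice path from (0, 0) to (7, 34) consists of 7 east steps and 34 north steps in some order, so it is determined by which 7 of the 41 steps are east. The count is C(41, 7) = 22481940.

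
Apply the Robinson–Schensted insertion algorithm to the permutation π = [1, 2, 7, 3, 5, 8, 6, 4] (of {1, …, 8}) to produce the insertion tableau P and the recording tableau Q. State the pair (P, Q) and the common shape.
P = [1, 2, 3, 4, 6] / [5, 8] / [7];  Q = [1, 2, 3, 5, 6] / [4, 7] / [8];  common shape = (5, 2, 1)

Row-insert the values π_1, π_2, … into P one at a time, bumping the leftmost entry strictly greater than the inserted value down to the next row. The recording tableau Q records, in position (i, j), the step at which that cell was added to P.
  Insert 1 (step 1): P = [1];  Q = [1]
  Insert 2 (step 2): P = [1, 2];  Q = [1, 2]
  Insert 7 (step 3): P = [1, 2, 7];  Q = [1, 2, 3]
  Insert 3 (step 4): P = [1, 2, 3] / [7];  Q = [1, 2, 3] / [4]
  Insert 5 (step 5): P = [1, 2, 3, 5] / [7];  Q = [1, 2, 3, 5] / [4]
  Insert 8 (step 6): P = [1, 2, 3, 5, 8] / [7];  Q = [1, 2, 3, 5, 6] / [4]
  Insert 6 (step 7): P = [1, 2, 3, 5, 6] / [7, 8];  Q = [1, 2, 3, 5, 6] / [4, 7]
  Insert 4 (step 8): P = [1, 2, 3, 4, 6] / [5, 8] / [7];  Q = [1, 2, 3, 5, 6] / [4, 7] / [8]
Final shape: (5, 2, 1).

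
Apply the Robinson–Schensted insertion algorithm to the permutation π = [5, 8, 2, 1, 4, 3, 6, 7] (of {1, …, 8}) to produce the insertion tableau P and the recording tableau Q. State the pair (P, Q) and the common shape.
P = [1, 3, 6, 7] / [2, 4] / [5, 8];  Q = [1, 2, 7, 8] / [3, 5] / [4, 6];  common shape = (4, 2, 2)

Row-insert the values π_1, π_2, … into P one at a time, bumping the leftmost entry strictly greater than the inserted value down to the next row. The recording tableau Q records, in position (i, j), the step at which that cell was added to P.
  Insert 5 (step 1): P = [5];  Q = [1]
  Insert 8 (step 2): P = [5, 8];  Q = [1, 2]
  Insert 2 (step 3): P = [2, 8] / [5];  Q = [1, 2] / [3]
  Insert 1 (step 4): P = [1, 8] / [2] / [5];  Q = [1, 2] / [3] / [4]
  Insert 4 (step 5): P = [1, 4] / [2, 8] / [5];  Q = [1, 2] / [3, 5] / [4]
  Insert 3 (step 6): P = [1, 3] / [2, 4] / [5, 8];  Q = [1, 2] / [3, 5] / [4, 6]
  Insert 6 (step 7): P = [1, 3, 6] / [2, 4] / [5, 8];  Q = [1, 2, 7] / [3, 5] / [4, 6]
  Insert 7 (step 8): P = [1, 3, 6, 7] / [2, 4] / [5, 8];  Q = [1, 2, 7, 8] / [3, 5] / [4, 6]
Final shape: (4, 2, 2).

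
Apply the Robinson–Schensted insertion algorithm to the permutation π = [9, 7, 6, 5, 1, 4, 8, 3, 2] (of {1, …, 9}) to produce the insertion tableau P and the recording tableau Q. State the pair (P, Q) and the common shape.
P = [1, 2, 8] / [3] / [4] / [5] / [6] / [7] / [9];  Q = [1, 6, 7] / [2] / [3] / [4] / [5] / [8] / [9];  common shape = (3, 1, 1, 1, 1, 1, 1)

Row-insert the values π_1, π_2, … into P one at a time, bumping the leftmost entry strictly greater than the inserted value down to the next row. The recording tableau Q records, in position (i, j), the step at which that cell was added to P.
  Insert 9 (step 1): P = [9];  Q = [1]
  Insert 7 (step 2): P = [7] / [9];  Q = [1] / [2]
  Insert 6 (step 3): P = [6] / [7] / [9];  Q = [1] / [2] / [3]
  Insert 5 (step 4): P = [5] / [6] / [7] / [9];  Q = [1] / [2] / [3] / [4]
  Insert 1 (step 5): P = [1] / [5] / [6] / [7] / [9];  Q = [1] / [2] / [3] / [4] / [5]
  Insert 4 (step 6): P = [1, 4] / [5] / [6] / [7] / [9];  Q = [1, 6] / [2] / [3] / [4] / [5]
  Insert 8 (step 7): P = [1, 4, 8] / [5] / [6] / [7] / [9];  Q = [1, 6, 7] / [2] / [3] / [4] / [5]
  Insert 3 (step 8): P = [1, 3, 8] / [4] / [5] / [6] / [7] / [9];  Q = [1, 6, 7] / [2] / [3] / [4] / [5] / [8]
  Insert 2 (step 9): P = [1, 2, 8] / [3] / [4] / [5] / [6] / [7] / [9];  Q = [1, 6, 7] / [2] / [3] / [4] / [5] / [8] / [9]
Final shape: (3, 1, 1, 1, 1, 1, 1).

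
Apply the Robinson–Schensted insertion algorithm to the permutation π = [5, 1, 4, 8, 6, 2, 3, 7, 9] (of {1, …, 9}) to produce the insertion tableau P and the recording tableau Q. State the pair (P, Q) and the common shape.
P = [1, 2, 3, 7, 9] / [4, 6] / [5, 8];  Q = [1, 3, 4, 8, 9] / [2, 5] / [6, 7];  common shape = (5, 2, 2)

Row-insert the values π_1, π_2, … into P one at a time, bumping the leftmost entry strictly greater than the inserted value down to the next row. The recording tableau Q records, in position (i, j), the step at which that cell was added to P.
  Insert 5 (step 1): P = [5];  Q = [1]
  Insert 1 (step 2): P = [1] / [5];  Q = [1] / [2]
  Insert 4 (step 3): P = [1, 4] / [5];  Q = [1, 3] / [2]
  Insert 8 (step 4): P = [1, 4, 8] / [5];  Q = [1, 3, 4] / [2]
  Insert 6 (step 5): P = [1, 4, 6] / [5, 8];  Q = [1, 3, 4] / [2, 5]
  Insert 2 (step 6): P = [1, 2, 6] / [4, 8] / [5];  Q = [1, 3, 4] / [2, 5] / [6]
  Insert 3 (step 7): P = [1, 2, 3] / [4, 6] / [5, 8];  Q = [1, 3, 4] / [2, 5] / [6, 7]
  Insert 7 (step 8): P = [1, 2, 3, 7] / [4, 6] / [5, 8];  Q = [1, 3, 4, 8] / [2, 5] / [6, 7]
  Insert 9 (step 9): P = [1, 2, 3, 7, 9] / [4, 6] / [5, 8];  Q = [1, 3, 4, 8, 9] / [2, 5] / [6, 7]
Final shape: (5, 2, 2).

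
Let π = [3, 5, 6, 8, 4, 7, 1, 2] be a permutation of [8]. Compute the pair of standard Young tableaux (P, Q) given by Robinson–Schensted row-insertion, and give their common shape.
P = [1, 2, 6, 7] / [3, 4] / [5, 8];  Q = [1, 2, 3, 4] / [5, 6] / [7, 8];  common shape = (4, 2, 2)

Row-insert the values π_1, π_2, … into P one at a time, bumping the leftmost entry strictly greater than the inserted value down to the next row. The recording tableau Q records, in position (i, j), the step at which that cell was added to P.
  Insert 3 (step 1): P = [3];  Q = [1]
  Insert 5 (step 2): P = [3, 5];  Q = [1, 2]
  Insert 6 (step 3): P = [3, 5, 6];  Q = [1, 2, 3]
  Insert 8 (step 4): P = [3, 5, 6, 8];  Q = [1, 2, 3, 4]
  Insert 4 (step 5): P = [3, 4, 6, 8] / [5];  Q = [1, 2, 3, 4] / [5]
  Insert 7 (step 6): P = [3, 4, 6, 7] / [5, 8];  Q = [1, 2, 3, 4] / [5, 6]
  Insert 1 (step 7): P = [1, 4, 6, 7] / [3, 8] / [5];  Q = [1, 2, 3, 4] / [5, 6] / [7]
  Insert 2 (step 8): P = [1, 2, 6, 7] / [3, 4] / [5, 8];  Q = [1, 2, 3, 4] / [5, 6] / [7, 8]
Final shape: (4, 2, 2).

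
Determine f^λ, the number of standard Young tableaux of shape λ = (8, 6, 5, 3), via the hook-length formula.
# SYT of shape (8, 6, 5, 3) = 581981400

Hook-length formula: f^λ = n! / Π hook(c), product over all cells c of the Young diagram. For λ = (8, 6, 5, 3), n = 22 boxes. Hook lengths by row (left-to-right, top-to-bottom): [11, 10, 9, 7, 6, 4, 2, 1]; [8, 7, 6, 4, 3, 1]; [6, 5, 4, 2, 1]; [3, 2, 1]. Product of hooks = 1931334451200. So f^λ = 22! / 1931334451200 = 1124000727777607680000 / 1931334451200 = 581981400.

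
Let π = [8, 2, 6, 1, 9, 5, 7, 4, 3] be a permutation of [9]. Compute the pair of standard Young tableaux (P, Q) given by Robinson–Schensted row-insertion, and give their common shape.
P = [1, 3, 7] / [2, 4, 9] / [5] / [6] / [8];  Q = [1, 3, 5] / [2, 6, 7] / [4] / [8] / [9];  common shape = (3, 3, 1, 1, 1)

Row-insert the values π_1, π_2, … into P one at a time, bumping the leftmost entry strictly greater than the inserted value down to the next row. The recording tableau Q records, in position (i, j), the step at which that cell was added to P.
  Insert 8 (step 1): P = [8];  Q = [1]
  Insert 2 (step 2): P = [2] / [8];  Q = [1] / [2]
  Insert 6 (step 3): P = [2, 6] / [8];  Q = [1, 3] / [2]
  Insert 1 (step 4): P = [1, 6] / [2] / [8];  Q = [1, 3] / [2] / [4]
  Insert 9 (step 5): P = [1, 6, 9] / [2] / [8];  Q = [1, 3, 5] / [2] / [4]
  Insert 5 (step 6): P = [1, 5, 9] / [2, 6] / [8];  Q = [1, 3, 5] / [2, 6] / [4]
  Insert 7 (step 7): P = [1, 5, 7] / [2, 6, 9] / [8];  Q = [1, 3, 5] / [2, 6, 7] / [4]
  Insert 4 (step 8): P = [1, 4, 7] / [2, 5, 9] / [6] / [8];  Q = [1, 3, 5] / [2, 6, 7] / [4] / [8]
  Insert 3 (step 9): P = [1, 3, 7] / [2, 4, 9] / [5] / [6] / [8];  Q = [1, 3, 5] / [2, 6, 7] / [4] / [8] / [9]
Final shape: (3, 3, 1, 1, 1).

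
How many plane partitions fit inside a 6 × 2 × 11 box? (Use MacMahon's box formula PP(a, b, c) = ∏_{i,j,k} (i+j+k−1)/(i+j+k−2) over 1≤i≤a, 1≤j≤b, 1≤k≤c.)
PP(6, 2, 11) = 32821152

Evaluate the triple product over i = 1..6, j = 1..2, k = 1..11. The factors are (2/1) · (3/2) · (4/3) · (5/4) · (6/5) · (7/6) · (8/7) · (9/8) · … (132 factors total). The numerators and denominators telescope so the product is an integer; carrying out the multiplication exactly gives PP(6, 2, 11) = 32821152.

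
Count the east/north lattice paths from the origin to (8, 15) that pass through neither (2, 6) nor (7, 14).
Number of paths = 189686

Inclusion–exclusion. Total paths: C(23, 8) = 490314. Through P₁: C(8, 2)·C(15, 6) = 140140. Through P₂: C(21, 7)·C(2, 1) = 232560. Since P₁ is strictly southwest of P₂, a monotone path through both must visit P₁ then P₂; paths through both = C(8, 2)·C(13, 5)·C(2, 1) = 72072. Avoid both = 490314 − 140140 − 232560 + 72072 = 189686.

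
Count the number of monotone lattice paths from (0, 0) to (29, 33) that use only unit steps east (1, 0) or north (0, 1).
Number of paths = 409894288378212890

A monotone lattice path from (0, 0) to (29, 33) consists of 29 east steps and 33 north steps in some order, so it is determined by which 29 of the 62 steps are east. The count is C(62, 29) = 409894288378212890.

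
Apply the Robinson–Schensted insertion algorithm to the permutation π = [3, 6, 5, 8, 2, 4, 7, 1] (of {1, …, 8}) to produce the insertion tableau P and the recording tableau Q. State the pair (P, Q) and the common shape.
P = [1, 4, 7] / [2, 5, 8] / [3] / [6];  Q = [1, 2, 4] / [3, 6, 7] / [5] / [8];  common shape = (3, 3, 1, 1)

Row-insert the values π_1, π_2, … into P one at a time, bumping the leftmost entry strictly greater than the inserted value down to the next row. The recording tableau Q records, in position (i, j), the step at which that cell was added to P.
  Insert 3 (step 1): P = [3];  Q = [1]
  Insert 6 (step 2): P = [3, 6];  Q = [1, 2]
  Insert 5 (step 3): P = [3, 5] / [6];  Q = [1, 2] / [3]
  Insert 8 (step 4): P = [3, 5, 8] / [6];  Q = [1, 2, 4] / [3]
  Insert 2 (step 5): P = [2, 5, 8] / [3] / [6];  Q = [1, 2, 4] / [3] / [5]
  Insert 4 (step 6): P = [2, 4, 8] / [3, 5] / [6];  Q = [1, 2, 4] / [3, 6] / [5]
  Insert 7 (step 7): P = [2, 4, 7] / [3, 5, 8] / [6];  Q = [1, 2, 4] / [3, 6, 7] / [5]
  Insert 1 (step 8): P = [1, 4, 7] / [2, 5, 8] / [3] / [6];  Q = [1, 2, 4] / [3, 6, 7] / [5] / [8]
Final shape: (3, 3, 1, 1).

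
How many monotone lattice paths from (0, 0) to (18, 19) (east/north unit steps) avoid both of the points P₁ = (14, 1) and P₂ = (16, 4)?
Number of paths = 17671883655

Inclusion–exclusion. Total paths: C(37, 18) = 17672631900. Through P₁: C(15, 14)·C(22, 4) = 109725. Through P₂: C(20, 16)·C(17, 2) = 658920. Since P₁ is strictly southwest of P₂, a monotone path through both must visit P₁ then P₂; paths through both = C(15, 14)·C(5, 2)·C(17, 2) = 20400. Avoid both = 17672631900 − 109725 − 658920 + 20400 = 17671883655.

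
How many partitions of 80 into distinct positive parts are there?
q(80) = 77312

A partition into distinct parts is a strictly decreasing sequence summing to n. The recurrence d(n, m) = d(n, m−1) + d(n−m, m−1) (use part m at most once) with q(n) = d(n, n) gives q(80) = 77312. (Euler's theorem: # distinct-part partitions = # odd-part partitions.)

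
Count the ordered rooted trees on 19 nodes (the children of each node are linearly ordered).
C_18 = 477638700

These ordered rooted trees are counted by the Catalan number C_n = (1/(n + 1)) · C(2n, n). For n = 18: C_18 = (1/19) · C(36, 18) = 9075135300/19 = 477638700.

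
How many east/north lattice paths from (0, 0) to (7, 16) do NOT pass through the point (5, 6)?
Number of paths = 214665

Total paths from (0, 0) to (7, 16): C(23, 7) = 245157. Paths through (5, 6): (paths (0, 0) → (5, 6)) × (paths (5, 6) → (7, 16)) = C(11, 5) · C(12, 2) = 462 · 66 = 30492. Avoidance count = 245157 − 30492 = 214665.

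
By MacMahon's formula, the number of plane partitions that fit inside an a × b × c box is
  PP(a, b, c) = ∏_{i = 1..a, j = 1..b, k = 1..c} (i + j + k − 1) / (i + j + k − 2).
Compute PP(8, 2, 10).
PP(8, 2, 10) = 367479684

Evaluate the triple product over i = 1..8, j = 1..2, k = 1..10. The factors are (2/1) · (3/2) · (4/3) · (5/4) · (6/5) · (7/6) · (8/7) · (9/8) · … (160 factors total). The numerators and denominators telescope so the product is an integer; carrying out the multiplication exactly gives PP(8, 2, 10) = 367479684.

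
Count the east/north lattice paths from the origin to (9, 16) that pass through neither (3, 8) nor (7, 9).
Number of paths = 1165340

Inclusion–exclusion. Total paths: C(25, 9) = 2042975. Through P₁: C(11, 3)·C(14, 6) = 495495. Through P₂: C(16, 7)·C(9, 2) = 411840. Since P₁ is strictly southwest of P₂, a monotone path through both must visit P₁ then P₂; paths through both = C(11, 3)·C(5, 4)·C(9, 2) = 29700. Avoid both = 2042975 − 495495 − 411840 + 29700 = 1165340.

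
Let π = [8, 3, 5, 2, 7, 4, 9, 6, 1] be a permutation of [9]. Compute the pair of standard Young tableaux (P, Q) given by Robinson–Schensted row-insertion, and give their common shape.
P = [1, 4, 6, 9] / [2, 5, 7] / [3] / [8];  Q = [1, 3, 5, 7] / [2, 6, 8] / [4] / [9];  common shape = (4, 3, 1, 1)

Row-insert the values π_1, π_2, … into P one at a time, bumping the leftmost entry strictly greater than the inserted value down to the next row. The recording tableau Q records, in position (i, j), the step at which that cell was added to P.
  Insert 8 (step 1): P = [8];  Q = [1]
  Insert 3 (step 2): P = [3] / [8];  Q = [1] / [2]
  Insert 5 (step 3): P = [3, 5] / [8];  Q = [1, 3] / [2]
  Insert 2 (step 4): P = [2, 5] / [3] / [8];  Q = [1, 3] / [2] / [4]
  Insert 7 (step 5): P = [2, 5, 7] / [3] / [8];  Q = [1, 3, 5] / [2] / [4]
  Insert 4 (step 6): P = [2, 4, 7] / [3, 5] / [8];  Q = [1, 3, 5] / [2, 6] / [4]
  Insert 9 (step 7): P = [2, 4, 7, 9] / [3, 5] / [8];  Q = [1, 3, 5, 7] / [2, 6] / [4]
  Insert 6 (step 8): P = [2, 4, 6, 9] / [3, 5, 7] / [8];  Q = [1, 3, 5, 7] / [2, 6, 8] / [4]
  Insert 1 (step 9): P = [1, 4, 6, 9] / [2, 5, 7] / [3] / [8];  Q = [1, 3, 5, 7] / [2, 6, 8] / [4] / [9]
Final shape: (4, 3, 1, 1).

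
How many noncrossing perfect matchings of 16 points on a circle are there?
C_8 = 1430

These noncrossing handshakes are counted by the Catalan number C_n = (1/(n + 1)) · C(2n, n). For n = 8: C_8 = (1/9) · C(16, 8) = 12870/9 = 1430.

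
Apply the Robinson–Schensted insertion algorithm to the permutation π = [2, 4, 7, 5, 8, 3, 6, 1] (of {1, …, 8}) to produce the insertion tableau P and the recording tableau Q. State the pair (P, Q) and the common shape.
P = [1, 3, 5, 6] / [2, 8] / [4] / [7];  Q = [1, 2, 3, 5] / [4, 7] / [6] / [8];  common shape = (4, 2, 1, 1)

Row-insert the values π_1, π_2, … into P one at a time, bumping the leftmost entry strictly greater than the inserted value down to the next row. The recording tableau Q records, in position (i, j), the step at which that cell was added to P.
  Insert 2 (step 1): P = [2];  Q = [1]
  Insert 4 (step 2): P = [2, 4];  Q = [1, 2]
  Insert 7 (step 3): P = [2, 4, 7];  Q = [1, 2, 3]
  Insert 5 (step 4): P = [2, 4, 5] / [7];  Q = [1, 2, 3] / [4]
  Insert 8 (step 5): P = [2, 4, 5, 8] / [7];  Q = [1, 2, 3, 5] / [4]
  Insert 3 (step 6): P = [2, 3, 5, 8] / [4] / [7];  Q = [1, 2, 3, 5] / [4] / [6]
  Insert 6 (step 7): P = [2, 3, 5, 6] / [4, 8] / [7];  Q = [1, 2, 3, 5] / [4, 7] / [6]
  Insert 1 (step 8): P = [1, 3, 5, 6] / [2, 8] / [4] / [7];  Q = [1, 2, 3, 5] / [4, 7] / [6] / [8]
Final shape: (4, 2, 1, 1).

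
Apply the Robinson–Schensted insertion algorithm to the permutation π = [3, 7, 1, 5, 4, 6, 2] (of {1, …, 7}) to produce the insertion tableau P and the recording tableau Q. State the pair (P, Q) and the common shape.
P = [1, 2, 6] / [3, 4] / [5] / [7];  Q = [1, 2, 6] / [3, 4] / [5] / [7];  common shape = (3, 2, 1, 1)

Row-insert the values π_1, π_2, … into P one at a time, bumping the leftmost entry strictly greater than the inserted value down to the next row. The recording tableau Q records, in position (i, j), the step at which that cell was added to P.
  Insert 3 (step 1): P = [3];  Q = [1]
  Insert 7 (step 2): P = [3, 7];  Q = [1, 2]
  Insert 1 (step 3): P = [1, 7] / [3];  Q = [1, 2] / [3]
  Insert 5 (step 4): P = [1, 5] / [3, 7];  Q = [1, 2] / [3, 4]
  Insert 4 (step 5): P = [1, 4] / [3, 5] / [7];  Q = [1, 2] / [3, 4] / [5]
  Insert 6 (step 6): P = [1, 4, 6] / [3, 5] / [7];  Q = [1, 2, 6] / [3, 4] / [5]
  Insert 2 (step 7): P = [1, 2, 6] / [3, 4] / [5] / [7];  Q = [1, 2, 6] / [3, 4] / [5] / [7]
Final shape: (3, 2, 1, 1).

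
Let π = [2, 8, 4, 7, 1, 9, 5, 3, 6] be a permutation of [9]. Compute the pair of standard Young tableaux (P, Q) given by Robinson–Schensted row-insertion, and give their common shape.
P = [1, 3, 5, 6] / [2, 4, 9] / [7] / [8];  Q = [1, 2, 4, 6] / [3, 7, 9] / [5] / [8];  common shape = (4, 3, 1, 1)

Row-insert the values π_1, π_2, … into P one at a time, bumping the leftmost entry strictly greater than the inserted value down to the next row. The recording tableau Q records, in position (i, j), the step at which that cell was added to P.
  Insert 2 (step 1): P = [2];  Q = [1]
  Insert 8 (step 2): P = [2, 8];  Q = [1, 2]
  Insert 4 (step 3): P = [2, 4] / [8];  Q = [1, 2] / [3]
  Insert 7 (step 4): P = [2, 4, 7] / [8];  Q = [1, 2, 4] / [3]
  Insert 1 (step 5): P = [1, 4, 7] / [2] / [8];  Q = [1, 2, 4] / [3] / [5]
  Insert 9 (step 6): P = [1, 4, 7, 9] / [2] / [8];  Q = [1, 2, 4, 6] / [3] / [5]
  Insert 5 (step 7): P = [1, 4, 5, 9] / [2, 7] / [8];  Q = [1, 2, 4, 6] / [3, 7] / [5]
  Insert 3 (step 8): P = [1, 3, 5, 9] / [2, 4] / [7] / [8];  Q = [1, 2, 4, 6] / [3, 7] / [5] / [8]
  Insert 6 (step 9): P = [1, 3, 5, 6] / [2, 4, 9] / [7] / [8];  Q = [1, 2, 4, 6] / [3, 7, 9] / [5] / [8]
Final shape: (4, 3, 1, 1).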